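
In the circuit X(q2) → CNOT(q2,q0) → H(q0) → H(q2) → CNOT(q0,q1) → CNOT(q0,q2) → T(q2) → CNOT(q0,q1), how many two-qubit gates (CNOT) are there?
4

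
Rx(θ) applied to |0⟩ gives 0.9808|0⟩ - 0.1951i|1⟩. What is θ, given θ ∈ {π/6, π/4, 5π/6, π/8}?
π/8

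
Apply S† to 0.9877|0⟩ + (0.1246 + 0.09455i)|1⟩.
0.9877|0⟩ + (0.09455 - 0.1246i)|1⟩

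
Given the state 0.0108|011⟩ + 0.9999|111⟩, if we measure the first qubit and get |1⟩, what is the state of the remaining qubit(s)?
|11⟩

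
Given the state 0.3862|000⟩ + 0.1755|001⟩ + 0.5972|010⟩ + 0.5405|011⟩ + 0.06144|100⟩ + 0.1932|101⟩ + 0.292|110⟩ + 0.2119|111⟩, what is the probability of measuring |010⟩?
0.3566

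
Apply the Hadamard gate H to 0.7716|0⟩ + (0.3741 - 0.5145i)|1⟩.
(0.8101 - 0.3638i)|0⟩ + (0.2811 + 0.3638i)|1⟩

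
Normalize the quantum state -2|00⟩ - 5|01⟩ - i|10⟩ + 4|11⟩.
-0.2949|00⟩ - 0.7372|01⟩ - 0.1474i|10⟩ + 0.5898|11⟩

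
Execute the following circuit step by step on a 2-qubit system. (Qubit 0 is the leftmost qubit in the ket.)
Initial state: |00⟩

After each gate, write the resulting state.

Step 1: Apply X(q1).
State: |01⟩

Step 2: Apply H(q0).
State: 1/√2|01⟩ + 1/√2|11⟩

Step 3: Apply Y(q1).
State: -(1/√2)i|00⟩ - (1/√2)i|10⟩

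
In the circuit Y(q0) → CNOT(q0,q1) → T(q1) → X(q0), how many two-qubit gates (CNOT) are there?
1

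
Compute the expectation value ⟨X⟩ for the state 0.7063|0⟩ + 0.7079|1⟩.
1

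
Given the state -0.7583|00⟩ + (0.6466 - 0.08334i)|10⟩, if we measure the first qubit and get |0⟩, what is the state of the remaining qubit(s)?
-|0⟩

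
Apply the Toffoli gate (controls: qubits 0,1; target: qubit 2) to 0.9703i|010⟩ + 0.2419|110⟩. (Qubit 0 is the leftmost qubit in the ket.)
0.9703i|010⟩ + 0.2419|111⟩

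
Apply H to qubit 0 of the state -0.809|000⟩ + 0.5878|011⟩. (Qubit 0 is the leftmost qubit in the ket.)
-0.572|000⟩ + 0.4156|011⟩ - 0.572|100⟩ + 0.4156|111⟩

H on qubit 0 mixes each pair of kets that differ only in qubit 0: amplitudes (a, b) of (|…0…⟩, |…1…⟩) become ((a + b)/√2, (a − b)/√2). Kets absent from the input have amplitude 0.
(|000⟩, |100⟩): (a, b) = (-0.809, 0) → (-0.572, -0.572)
(|011⟩, |111⟩): (a, b) = (0.5878, 0) → (0.4156, 0.4156)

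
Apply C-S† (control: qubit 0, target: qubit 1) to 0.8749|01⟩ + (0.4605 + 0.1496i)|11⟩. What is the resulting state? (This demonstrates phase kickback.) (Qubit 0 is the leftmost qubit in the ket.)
0.8749|01⟩ + (0.1496 - 0.4605i)|11⟩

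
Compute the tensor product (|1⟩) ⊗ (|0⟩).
|10⟩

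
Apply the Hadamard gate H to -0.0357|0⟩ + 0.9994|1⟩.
0.6814|0⟩ - 0.7319|1⟩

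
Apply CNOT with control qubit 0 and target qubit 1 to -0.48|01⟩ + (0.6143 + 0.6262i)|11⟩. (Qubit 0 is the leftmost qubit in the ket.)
-0.48|01⟩ + (0.6143 + 0.6262i)|10⟩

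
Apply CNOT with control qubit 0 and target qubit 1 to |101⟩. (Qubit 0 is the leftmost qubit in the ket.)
|111⟩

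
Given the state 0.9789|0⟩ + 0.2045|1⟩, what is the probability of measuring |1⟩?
0.04182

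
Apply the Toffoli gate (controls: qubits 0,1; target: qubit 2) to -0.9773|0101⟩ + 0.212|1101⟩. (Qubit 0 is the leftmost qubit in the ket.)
-0.9773|0101⟩ + 0.212|1111⟩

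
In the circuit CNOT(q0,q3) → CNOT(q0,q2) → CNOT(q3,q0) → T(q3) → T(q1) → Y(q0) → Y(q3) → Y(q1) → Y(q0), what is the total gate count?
9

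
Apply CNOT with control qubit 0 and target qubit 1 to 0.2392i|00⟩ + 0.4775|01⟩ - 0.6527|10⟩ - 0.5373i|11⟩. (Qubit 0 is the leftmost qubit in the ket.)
0.2392i|00⟩ + 0.4775|01⟩ - 0.5373i|10⟩ - 0.6527|11⟩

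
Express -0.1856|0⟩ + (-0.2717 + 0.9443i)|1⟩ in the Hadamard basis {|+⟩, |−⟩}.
(-0.3234 + 0.6677i)|+⟩ + (0.06088 - 0.6677i)|−⟩

With |ψ⟩ = α|0⟩ + β|1⟩, the Hadamard-basis coefficients are ⟨+|ψ⟩ = (α + β)/√2 and ⟨−|ψ⟩ = (α − β)/√2.
Here α = -0.1856, β = (-0.2717 + 0.9443i): (α + β)/√2 = (-0.3234 + 0.6677i), (α − β)/√2 = (0.06088 - 0.6677i).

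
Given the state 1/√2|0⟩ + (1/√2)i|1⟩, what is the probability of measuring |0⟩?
1/2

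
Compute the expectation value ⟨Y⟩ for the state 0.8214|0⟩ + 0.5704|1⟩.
0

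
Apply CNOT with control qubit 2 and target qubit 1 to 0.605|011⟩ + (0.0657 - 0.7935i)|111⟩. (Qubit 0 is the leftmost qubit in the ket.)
0.605|001⟩ + (0.0657 - 0.7935i)|101⟩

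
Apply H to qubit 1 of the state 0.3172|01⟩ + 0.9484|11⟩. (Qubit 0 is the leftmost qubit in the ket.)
0.2243|00⟩ - 0.2243|01⟩ + 0.6706|10⟩ - 0.6706|11⟩

H on qubit 1 mixes each pair of kets that differ only in qubit 1: amplitudes (a, b) of (|…0…⟩, |…1…⟩) become ((a + b)/√2, (a − b)/√2). Kets absent from the input have amplitude 0.
(|00⟩, |01⟩): (a, b) = (0, 0.3172) → (0.2243, -0.2243)
(|10⟩, |11⟩): (a, b) = (0, 0.9484) → (0.6706, -0.6706)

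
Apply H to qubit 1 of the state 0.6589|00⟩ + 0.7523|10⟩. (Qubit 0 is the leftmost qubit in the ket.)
0.4659|00⟩ + 0.4659|01⟩ + 0.532|10⟩ + 0.532|11⟩

H on qubit 1 mixes each pair of kets that differ only in qubit 1: amplitudes (a, b) of (|…0…⟩, |…1…⟩) become ((a + b)/√2, (a − b)/√2). Kets absent from the input have amplitude 0.
(|00⟩, |01⟩): (a, b) = (0.6589, 0) → (0.4659, 0.4659)
(|10⟩, |11⟩): (a, b) = (0.7523, 0) → (0.532, 0.532)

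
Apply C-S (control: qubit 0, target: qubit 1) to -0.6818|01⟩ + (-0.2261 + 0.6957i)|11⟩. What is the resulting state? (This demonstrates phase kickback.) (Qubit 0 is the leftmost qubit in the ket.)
-0.6818|01⟩ + (-0.6957 - 0.2261i)|11⟩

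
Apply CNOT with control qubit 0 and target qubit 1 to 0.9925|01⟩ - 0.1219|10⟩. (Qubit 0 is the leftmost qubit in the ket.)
0.9925|01⟩ - 0.1219|11⟩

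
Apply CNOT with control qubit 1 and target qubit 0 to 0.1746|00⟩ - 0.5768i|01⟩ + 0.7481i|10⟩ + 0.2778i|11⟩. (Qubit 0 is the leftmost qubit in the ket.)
0.1746|00⟩ + 0.2778i|01⟩ + 0.7481i|10⟩ - 0.5768i|11⟩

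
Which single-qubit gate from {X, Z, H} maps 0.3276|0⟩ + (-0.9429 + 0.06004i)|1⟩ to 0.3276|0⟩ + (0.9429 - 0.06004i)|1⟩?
Z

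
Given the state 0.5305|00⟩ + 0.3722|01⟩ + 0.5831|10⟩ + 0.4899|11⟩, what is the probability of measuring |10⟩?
0.34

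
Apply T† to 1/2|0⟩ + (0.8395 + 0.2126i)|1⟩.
1/2|0⟩ + (0.7439 - 0.4433i)|1⟩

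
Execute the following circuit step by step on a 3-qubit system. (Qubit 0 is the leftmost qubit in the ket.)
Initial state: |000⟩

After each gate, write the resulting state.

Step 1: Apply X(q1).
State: |010⟩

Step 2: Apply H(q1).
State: 1/√2|000⟩ - 1/√2|010⟩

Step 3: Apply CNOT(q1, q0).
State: 1/√2|000⟩ - 1/√2|110⟩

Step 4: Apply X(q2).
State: 1/√2|001⟩ - 1/√2|111⟩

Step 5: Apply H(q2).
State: 1/2|000⟩ - 1/2|001⟩ - 1/2|110⟩ + 1/2|111⟩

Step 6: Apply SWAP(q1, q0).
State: 1/2|000⟩ - 1/2|001⟩ - 1/2|110⟩ + 1/2|111⟩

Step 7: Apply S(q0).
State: 1/2|000⟩ - 1/2|001⟩ - (1/2)i|110⟩ + (1/2)i|111⟩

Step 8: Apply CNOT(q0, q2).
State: 1/2|000⟩ - 1/2|001⟩ + (1/2)i|110⟩ - (1/2)i|111⟩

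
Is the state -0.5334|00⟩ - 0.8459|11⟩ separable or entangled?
Entangled

Writing the state as a|00⟩ + b|01⟩ + c|10⟩ + d|11⟩, it is a product state iff ad − bc = 0.
Here (a, b, c, d) = (-0.5334, 0, 0, -0.8459): ad − bc = (-0.5334)(-0.8459) − (0)(0) = 0.4512 ≠ 0, so the state is entangled.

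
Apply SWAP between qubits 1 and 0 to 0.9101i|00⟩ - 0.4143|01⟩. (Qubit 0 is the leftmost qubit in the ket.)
0.9101i|00⟩ - 0.4143|10⟩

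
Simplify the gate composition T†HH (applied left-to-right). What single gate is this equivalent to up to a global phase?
T†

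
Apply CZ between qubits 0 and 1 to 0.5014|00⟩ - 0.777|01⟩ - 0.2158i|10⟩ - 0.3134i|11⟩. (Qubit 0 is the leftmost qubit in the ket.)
0.5014|00⟩ - 0.777|01⟩ - 0.2158i|10⟩ + 0.3134i|11⟩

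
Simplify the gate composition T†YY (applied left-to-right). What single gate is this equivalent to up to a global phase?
T†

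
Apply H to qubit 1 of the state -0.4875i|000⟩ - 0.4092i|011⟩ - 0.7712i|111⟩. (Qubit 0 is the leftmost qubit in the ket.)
-0.3447i|000⟩ - 0.2893i|001⟩ - 0.3447i|010⟩ + 0.2893i|011⟩ - 0.5453i|101⟩ + 0.5453i|111⟩

H on qubit 1 mixes each pair of kets that differ only in qubit 1: amplitudes (a, b) of (|…0…⟩, |…1…⟩) become ((a + b)/√2, (a − b)/√2). Kets absent from the input have amplitude 0.
(|000⟩, |010⟩): (a, b) = (-0.4875i, 0) → (-0.3447i, -0.3447i)
(|001⟩, |011⟩): (a, b) = (0, -0.4092i) → (-0.2893i, 0.2893i)
(|101⟩, |111⟩): (a, b) = (0, -0.7712i) → (-0.5453i, 0.5453i)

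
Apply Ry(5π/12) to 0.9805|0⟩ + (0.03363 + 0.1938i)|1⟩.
(0.7574 - 0.118i)|0⟩ + (0.6236 + 0.1538i)|1⟩

Ry(5π/12) = [[cos(θ/2), −sin(θ/2)], [sin(θ/2), cos(θ/2)]]; θ = 5π/12, cos(θ/2) ≈ 0.793353, sin(θ/2) ≈ 0.608761.
With a = amp(|0⟩) = 0.9805 and b = amp(|1⟩) = (0.03363 + 0.1938i):
new amp(|0⟩) = (0.793353)·a + (-0.608761)·b = (0.7574 - 0.118i)
new amp(|1⟩) = (0.608761)·a + (0.793353)·b = (0.6236 + 0.1538i)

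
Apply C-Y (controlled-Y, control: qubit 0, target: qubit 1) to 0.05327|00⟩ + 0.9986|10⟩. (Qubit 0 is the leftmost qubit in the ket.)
0.05327|00⟩ + 0.9986i|11⟩

C-Y leaves the control-|0⟩ kets |00⟩, |01⟩ unchanged and applies Y to qubit 1 on the control-|1⟩ pair (|10⟩, |11⟩).
Y = [[0, -i], [i, 0]].
With a = amp(|10⟩) = 0.9986 and b = amp(|11⟩) = 0:
new amp(|10⟩) = (-i)·b = 0
new amp(|11⟩) = (i)·a = 0.9986i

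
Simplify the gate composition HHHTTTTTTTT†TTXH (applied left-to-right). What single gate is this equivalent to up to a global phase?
Z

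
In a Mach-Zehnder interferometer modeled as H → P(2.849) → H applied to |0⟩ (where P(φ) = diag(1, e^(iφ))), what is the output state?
(0.02125 + 0.1442i)|0⟩ + (0.9787 - 0.1442i)|1⟩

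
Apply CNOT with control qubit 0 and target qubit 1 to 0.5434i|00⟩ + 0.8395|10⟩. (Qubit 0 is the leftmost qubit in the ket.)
0.5434i|00⟩ + 0.8395|11⟩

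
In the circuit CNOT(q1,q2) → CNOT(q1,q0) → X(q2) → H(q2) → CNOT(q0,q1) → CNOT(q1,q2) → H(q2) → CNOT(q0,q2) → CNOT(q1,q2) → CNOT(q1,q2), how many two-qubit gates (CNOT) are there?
7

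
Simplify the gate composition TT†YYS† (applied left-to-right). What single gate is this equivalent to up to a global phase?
S†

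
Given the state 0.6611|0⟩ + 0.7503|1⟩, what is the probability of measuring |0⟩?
0.4371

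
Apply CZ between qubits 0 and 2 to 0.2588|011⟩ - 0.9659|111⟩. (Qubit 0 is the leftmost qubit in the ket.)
0.2588|011⟩ + 0.9659|111⟩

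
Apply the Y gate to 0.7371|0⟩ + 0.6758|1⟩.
-0.6758i|0⟩ + 0.7371i|1⟩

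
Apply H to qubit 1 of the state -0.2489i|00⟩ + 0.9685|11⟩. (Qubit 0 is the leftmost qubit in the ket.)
-0.176i|00⟩ - 0.176i|01⟩ + 0.6848|10⟩ - 0.6848|11⟩

H on qubit 1 mixes each pair of kets that differ only in qubit 1: amplitudes (a, b) of (|…0…⟩, |…1…⟩) become ((a + b)/√2, (a − b)/√2). Kets absent from the input have amplitude 0.
(|00⟩, |01⟩): (a, b) = (-0.2489i, 0) → (-0.176i, -0.176i)
(|10⟩, |11⟩): (a, b) = (0, 0.9685) → (0.6848, -0.6848)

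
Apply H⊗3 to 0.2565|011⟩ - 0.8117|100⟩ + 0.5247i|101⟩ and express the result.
(-0.1963 + 0.1855i)|000⟩ + (-0.3777 - 0.1855i)|001⟩ + (-0.3777 + 0.1855i)|010⟩ + (-0.1963 - 0.1855i)|011⟩ + (0.3777 - 0.1855i)|100⟩ + (0.1963 + 0.1855i)|101⟩ + (0.1963 - 0.1855i)|110⟩ + (0.3777 + 0.1855i)|111⟩

H⊗3 gives amp(|y⟩) = (1/2√2) Σ_x (−1)^(x·y) amp(|x⟩), where x·y is the number of positions in which both x and y have a 1.
|000⟩: (0.2565 - 0.8117 + 0.5247i)/(2√2) = (-0.1963 + 0.1855i)
|001⟩: (-0.2565 - 0.8117 - 0.5247i)/(2√2) = (-0.3777 - 0.1855i)
|010⟩: (-0.2565 - 0.8117 + 0.5247i)/(2√2) = (-0.3777 + 0.1855i)
|011⟩: (0.2565 - 0.8117 - 0.5247i)/(2√2) = (-0.1963 - 0.1855i)
|100⟩: (0.2565 + 0.8117 - 0.5247i)/(2√2) = (0.3777 - 0.1855i)
|101⟩: (-0.2565 + 0.8117 + 0.5247i)/(2√2) = (0.1963 + 0.1855i)
|110⟩: (-0.2565 + 0.8117 - 0.5247i)/(2√2) = (0.1963 - 0.1855i)
|111⟩: (0.2565 + 0.8117 + 0.5247i)/(2√2) = (0.3777 + 0.1855i)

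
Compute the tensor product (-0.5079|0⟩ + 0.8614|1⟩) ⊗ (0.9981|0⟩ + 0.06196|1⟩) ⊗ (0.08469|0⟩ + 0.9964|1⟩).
-0.04293|000⟩ - 0.5051|001⟩ - 0.002665|010⟩ - 0.03136|011⟩ + 0.07281|100⟩ + 0.8567|101⟩ + 0.00452|110⟩ + 0.05318|111⟩

amp(|b₁b₂…⟩) = product of the factor amplitudes for bits b₁, b₂, …; only kets whose every factor amplitude is nonzero survive.
|000⟩: (-0.5079)(0.9981)(0.08469) = -0.04293
|001⟩: (-0.5079)(0.9981)(0.9964) = -0.5051
|010⟩: (-0.5079)(0.06196)(0.08469) = -0.002665
|011⟩: (-0.5079)(0.06196)(0.9964) = -0.03136
|100⟩: (0.8614)(0.9981)(0.08469) = 0.07281
|101⟩: (0.8614)(0.9981)(0.9964) = 0.8567
|110⟩: (0.8614)(0.06196)(0.08469) = 0.00452
|111⟩: (0.8614)(0.06196)(0.9964) = 0.05318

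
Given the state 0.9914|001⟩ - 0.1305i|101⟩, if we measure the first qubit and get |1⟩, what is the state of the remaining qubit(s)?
-i|01⟩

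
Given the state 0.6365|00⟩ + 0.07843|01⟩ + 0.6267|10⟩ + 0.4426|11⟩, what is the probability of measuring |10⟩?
0.3928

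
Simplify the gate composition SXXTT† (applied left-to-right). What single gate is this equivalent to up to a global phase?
S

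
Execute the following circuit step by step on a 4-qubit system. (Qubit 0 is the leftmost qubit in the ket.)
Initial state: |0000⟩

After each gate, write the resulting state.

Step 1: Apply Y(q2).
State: i|0010⟩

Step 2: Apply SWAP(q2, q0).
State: i|1000⟩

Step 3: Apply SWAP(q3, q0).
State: i|0001⟩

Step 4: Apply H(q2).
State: (1/√2)i|0001⟩ + (1/√2)i|0011⟩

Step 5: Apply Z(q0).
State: (1/√2)i|0001⟩ + (1/√2)i|0011⟩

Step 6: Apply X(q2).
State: (1/√2)i|0001⟩ + (1/√2)i|0011⟩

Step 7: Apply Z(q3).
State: -(1/√2)i|0001⟩ - (1/√2)i|0011⟩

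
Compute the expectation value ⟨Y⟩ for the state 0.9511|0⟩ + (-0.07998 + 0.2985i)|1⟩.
0.5678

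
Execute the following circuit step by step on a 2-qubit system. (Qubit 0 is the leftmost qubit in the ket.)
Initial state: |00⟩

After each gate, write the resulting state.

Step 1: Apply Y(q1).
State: i|01⟩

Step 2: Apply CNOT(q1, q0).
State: i|11⟩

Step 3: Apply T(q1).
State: (-1/√2 + (1/√2)i)|11⟩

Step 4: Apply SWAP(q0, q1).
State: (-1/√2 + (1/√2)i)|11⟩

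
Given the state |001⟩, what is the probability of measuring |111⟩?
0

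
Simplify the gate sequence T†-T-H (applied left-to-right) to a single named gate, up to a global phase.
H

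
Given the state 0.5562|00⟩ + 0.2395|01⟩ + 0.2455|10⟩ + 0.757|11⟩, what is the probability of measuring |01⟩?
0.05736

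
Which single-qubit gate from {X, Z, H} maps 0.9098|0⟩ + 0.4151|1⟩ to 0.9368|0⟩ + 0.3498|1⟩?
H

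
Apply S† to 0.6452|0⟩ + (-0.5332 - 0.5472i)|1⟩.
0.6452|0⟩ + (-0.5472 + 0.5332i)|1⟩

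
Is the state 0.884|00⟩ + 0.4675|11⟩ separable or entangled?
Entangled

Writing the state as a|00⟩ + b|01⟩ + c|10⟩ + d|11⟩, it is a product state iff ad − bc = 0.
Here (a, b, c, d) = (0.884, 0, 0, 0.4675): ad − bc = (0.884)(0.4675) − (0)(0) = 0.4133 ≠ 0, so the state is entangled.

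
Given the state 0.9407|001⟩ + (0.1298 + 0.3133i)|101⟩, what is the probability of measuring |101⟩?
0.115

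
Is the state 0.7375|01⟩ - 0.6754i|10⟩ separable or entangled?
Entangled

Writing the state as a|00⟩ + b|01⟩ + c|10⟩ + d|11⟩, it is a product state iff ad − bc = 0.
Here (a, b, c, d) = (0, 0.7375, -0.6754i, 0): ad − bc = (0)(0) − (0.7375)(-0.6754i) = 0.4981i ≠ 0, so the state is entangled.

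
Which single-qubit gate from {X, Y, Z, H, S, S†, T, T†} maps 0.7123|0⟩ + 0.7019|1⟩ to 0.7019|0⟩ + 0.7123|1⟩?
X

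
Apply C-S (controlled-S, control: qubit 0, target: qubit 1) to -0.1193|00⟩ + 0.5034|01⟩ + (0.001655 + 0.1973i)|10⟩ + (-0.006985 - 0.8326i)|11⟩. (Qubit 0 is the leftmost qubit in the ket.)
-0.1193|00⟩ + 0.5034|01⟩ + (0.001655 + 0.1973i)|10⟩ + (0.8326 - 0.006985i)|11⟩

C-S leaves the control-|0⟩ kets |00⟩, |01⟩ unchanged and applies S to qubit 1 on the control-|1⟩ pair (|10⟩, |11⟩).
S = [[1, 0], [0, i]].
With a = amp(|10⟩) = (0.001655 + 0.1973i) and b = amp(|11⟩) = (-0.006985 - 0.8326i):
new amp(|10⟩) = (1)·a = (0.001655 + 0.1973i)
new amp(|11⟩) = (i)·b = (0.8326 - 0.006985i)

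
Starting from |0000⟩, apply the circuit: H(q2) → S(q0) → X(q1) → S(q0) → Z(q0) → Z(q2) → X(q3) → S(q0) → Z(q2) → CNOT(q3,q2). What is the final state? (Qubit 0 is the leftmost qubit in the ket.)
1/√2|0101⟩ + 1/√2|0111⟩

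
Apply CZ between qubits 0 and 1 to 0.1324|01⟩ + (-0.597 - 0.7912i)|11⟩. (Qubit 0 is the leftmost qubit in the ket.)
0.1324|01⟩ + (0.597 + 0.7912i)|11⟩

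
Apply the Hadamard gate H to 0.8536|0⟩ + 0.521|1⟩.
0.972|0⟩ + 0.2352|1⟩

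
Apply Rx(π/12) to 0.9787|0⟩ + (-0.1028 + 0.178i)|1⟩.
(0.9936 + 0.01342i)|0⟩ + (-0.1019 + 0.04873i)|1⟩

Rx(π/12) = [[cos(θ/2), −i·sin(θ/2)], [−i·sin(θ/2), cos(θ/2)]]; θ = π/12, cos(θ/2) ≈ 0.991445, sin(θ/2) ≈ 0.130526.
With a = amp(|0⟩) = 0.9787 and b = amp(|1⟩) = (-0.1028 + 0.178i):
new amp(|0⟩) = (0.991445)·a + (-0.130526i)·b = (0.9936 + 0.01342i)
new amp(|1⟩) = (-0.130526i)·a + (0.991445)·b = (-0.1019 + 0.04873i)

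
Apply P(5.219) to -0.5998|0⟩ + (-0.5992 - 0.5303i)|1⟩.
-0.5998|0⟩ + (-0.7544 + 0.2666i)|1⟩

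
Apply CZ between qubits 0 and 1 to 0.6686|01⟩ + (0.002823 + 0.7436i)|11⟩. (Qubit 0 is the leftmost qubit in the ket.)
0.6686|01⟩ + (-0.002823 - 0.7436i)|11⟩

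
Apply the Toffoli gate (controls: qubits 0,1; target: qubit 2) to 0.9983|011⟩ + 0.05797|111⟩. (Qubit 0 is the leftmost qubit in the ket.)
0.9983|011⟩ + 0.05797|110⟩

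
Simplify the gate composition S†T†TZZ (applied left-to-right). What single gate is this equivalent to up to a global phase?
S†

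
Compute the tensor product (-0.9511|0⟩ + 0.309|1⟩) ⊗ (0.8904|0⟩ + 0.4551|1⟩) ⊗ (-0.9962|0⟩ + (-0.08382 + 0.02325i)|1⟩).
0.8436|000⟩ + (0.07098 - 0.01969i)|001⟩ + 0.4312|010⟩ + (0.03628 - 0.01006i)|011⟩ - 0.2741|100⟩ + (-0.02306 + 0.006397i)|101⟩ - 0.1401|110⟩ + (-0.01179 + 0.00327i)|111⟩

amp(|b₁b₂…⟩) = product of the factor amplitudes for bits b₁, b₂, …; only kets whose every factor amplitude is nonzero survive.
|000⟩: (-0.9511)(0.8904)(-0.9962) = 0.8436
|001⟩: (-0.9511)(0.8904)(-0.08382 + 0.02325i) = (0.07098 - 0.01969i)
|010⟩: (-0.9511)(0.4551)(-0.9962) = 0.4312
|011⟩: (-0.9511)(0.4551)(-0.08382 + 0.02325i) = (0.03628 - 0.01006i)
|100⟩: (0.309)(0.8904)(-0.9962) = -0.2741
|101⟩: (0.309)(0.8904)(-0.08382 + 0.02325i) = (-0.02306 + 0.006397i)
|110⟩: (0.309)(0.4551)(-0.9962) = -0.1401
|111⟩: (0.309)(0.4551)(-0.08382 + 0.02325i) = (-0.01179 + 0.00327i)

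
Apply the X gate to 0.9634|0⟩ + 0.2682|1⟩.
0.2682|0⟩ + 0.9634|1⟩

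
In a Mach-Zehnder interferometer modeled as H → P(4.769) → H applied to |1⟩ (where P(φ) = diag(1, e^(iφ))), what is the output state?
(0.4717 + 0.4992i)|0⟩ + (0.5283 - 0.4992i)|1⟩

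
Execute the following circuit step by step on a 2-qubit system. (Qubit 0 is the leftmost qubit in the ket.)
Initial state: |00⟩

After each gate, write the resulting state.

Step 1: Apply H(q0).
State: 1/√2|00⟩ + 1/√2|10⟩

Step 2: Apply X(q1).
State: 1/√2|01⟩ + 1/√2|11⟩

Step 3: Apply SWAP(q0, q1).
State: 1/√2|10⟩ + 1/√2|11⟩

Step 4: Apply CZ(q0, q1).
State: 1/√2|10⟩ - 1/√2|11⟩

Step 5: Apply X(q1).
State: -1/√2|10⟩ + 1/√2|11⟩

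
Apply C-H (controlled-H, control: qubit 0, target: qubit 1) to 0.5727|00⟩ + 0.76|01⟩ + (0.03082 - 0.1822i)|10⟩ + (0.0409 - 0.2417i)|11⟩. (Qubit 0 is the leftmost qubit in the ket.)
0.5727|00⟩ + 0.76|01⟩ + (0.05071 - 0.2997i)|10⟩ + (-0.007128 + 0.04207i)|11⟩

C-H leaves the control-|0⟩ kets |00⟩, |01⟩ unchanged and applies H to qubit 1 on the control-|1⟩ pair (|10⟩, |11⟩).
H = [[1/√2, 1/√2], [1/√2, -1/√2]].
With a = amp(|10⟩) = (0.03082 - 0.1822i) and b = amp(|11⟩) = (0.0409 - 0.2417i):
new amp(|10⟩) = (1/√2)·a + (1/√2)·b = (0.05071 - 0.2997i)
new amp(|11⟩) = (1/√2)·a + (-1/√2)·b = (-0.007128 + 0.04207i)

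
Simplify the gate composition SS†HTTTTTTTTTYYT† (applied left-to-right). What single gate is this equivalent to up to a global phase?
H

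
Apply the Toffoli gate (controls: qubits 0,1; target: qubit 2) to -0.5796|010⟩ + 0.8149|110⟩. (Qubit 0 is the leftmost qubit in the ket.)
-0.5796|010⟩ + 0.8149|111⟩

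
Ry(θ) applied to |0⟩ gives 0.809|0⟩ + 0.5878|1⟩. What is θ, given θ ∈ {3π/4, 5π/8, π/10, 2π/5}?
2π/5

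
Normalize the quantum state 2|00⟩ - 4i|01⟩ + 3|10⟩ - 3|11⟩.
0.3244|00⟩ - 0.6489i|01⟩ + 0.4867|10⟩ - 0.4867|11⟩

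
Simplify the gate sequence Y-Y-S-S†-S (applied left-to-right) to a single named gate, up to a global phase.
S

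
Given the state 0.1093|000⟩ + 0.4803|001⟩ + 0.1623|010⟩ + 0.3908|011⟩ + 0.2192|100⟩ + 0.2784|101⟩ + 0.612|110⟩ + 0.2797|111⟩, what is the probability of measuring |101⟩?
0.07751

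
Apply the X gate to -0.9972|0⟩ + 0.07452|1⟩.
0.07452|0⟩ - 0.9972|1⟩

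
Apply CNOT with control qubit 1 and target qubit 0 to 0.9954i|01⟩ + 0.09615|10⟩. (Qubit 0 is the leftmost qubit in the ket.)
0.09615|10⟩ + 0.9954i|11⟩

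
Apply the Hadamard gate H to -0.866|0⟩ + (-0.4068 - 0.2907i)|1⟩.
(-0.9 - 0.2056i)|0⟩ + (-0.3247 + 0.2056i)|1⟩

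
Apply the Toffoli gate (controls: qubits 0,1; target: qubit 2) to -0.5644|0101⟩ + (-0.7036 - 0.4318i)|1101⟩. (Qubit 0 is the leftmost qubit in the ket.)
-0.5644|0101⟩ + (-0.7036 - 0.4318i)|1111⟩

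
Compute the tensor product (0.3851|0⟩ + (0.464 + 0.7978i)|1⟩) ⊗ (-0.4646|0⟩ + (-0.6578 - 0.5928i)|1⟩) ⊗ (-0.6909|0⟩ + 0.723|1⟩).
0.1236|000⟩ - 0.1294|001⟩ + (0.175 + 0.1577i)|010⟩ + (-0.1831 - 0.1651i)|011⟩ + (0.1489 + 0.2561i)|100⟩ + (-0.1559 - 0.268i)|101⟩ + (-0.1159 + 0.5526i)|110⟩ + (0.1213 - 0.5783i)|111⟩

amp(|b₁b₂…⟩) = product of the factor amplitudes for bits b₁, b₂, …; only kets whose every factor amplitude is nonzero survive.
|000⟩: (0.3851)(-0.4646)(-0.6909) = 0.1236
|001⟩: (0.3851)(-0.4646)(0.723) = -0.1294
|010⟩: (0.3851)(-0.6578 - 0.5928i)(-0.6909) = (0.175 + 0.1577i)
|011⟩: (0.3851)(-0.6578 - 0.5928i)(0.723) = (-0.1831 - 0.1651i)
|100⟩: (0.464 + 0.7978i)(-0.4646)(-0.6909) = (0.1489 + 0.2561i)
|101⟩: (0.464 + 0.7978i)(-0.4646)(0.723) = (-0.1559 - 0.268i)
|110⟩: (0.464 + 0.7978i)(-0.6578 - 0.5928i)(-0.6909) = (-0.1159 + 0.5526i)
|111⟩: (0.464 + 0.7978i)(-0.6578 - 0.5928i)(0.723) = (0.1213 - 0.5783i)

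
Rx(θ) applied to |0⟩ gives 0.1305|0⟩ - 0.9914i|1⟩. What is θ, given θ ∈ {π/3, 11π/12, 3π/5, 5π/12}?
11π/12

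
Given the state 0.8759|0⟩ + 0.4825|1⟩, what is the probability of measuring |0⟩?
0.7672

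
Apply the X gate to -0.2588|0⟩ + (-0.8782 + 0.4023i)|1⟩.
(-0.8782 + 0.4023i)|0⟩ - 0.2588|1⟩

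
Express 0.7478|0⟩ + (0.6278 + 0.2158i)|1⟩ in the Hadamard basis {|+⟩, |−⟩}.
(0.9727 + 0.1526i)|+⟩ + (0.08485 - 0.1526i)|−⟩

With |ψ⟩ = α|0⟩ + β|1⟩, the Hadamard-basis coefficients are ⟨+|ψ⟩ = (α + β)/√2 and ⟨−|ψ⟩ = (α − β)/√2.
Here α = 0.7478, β = (0.6278 + 0.2158i): (α + β)/√2 = (0.9727 + 0.1526i), (α − β)/√2 = (0.08485 - 0.1526i).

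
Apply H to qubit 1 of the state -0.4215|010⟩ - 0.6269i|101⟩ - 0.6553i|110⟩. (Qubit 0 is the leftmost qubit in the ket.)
-0.298|000⟩ + 0.298|010⟩ - 0.4634i|100⟩ - 0.4433i|101⟩ + 0.4634i|110⟩ - 0.4433i|111⟩

H on qubit 1 mixes each pair of kets that differ only in qubit 1: amplitudes (a, b) of (|…0…⟩, |…1…⟩) become ((a + b)/√2, (a − b)/√2). Kets absent from the input have amplitude 0.
(|000⟩, |010⟩): (a, b) = (0, -0.4215) → (-0.298, 0.298)
(|100⟩, |110⟩): (a, b) = (0, -0.6553i) → (-0.4634i, 0.4634i)
(|101⟩, |111⟩): (a, b) = (-0.6269i, 0) → (-0.4433i, -0.4433i)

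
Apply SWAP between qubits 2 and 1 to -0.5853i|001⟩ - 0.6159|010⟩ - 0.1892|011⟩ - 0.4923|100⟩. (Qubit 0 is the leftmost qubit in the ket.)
-0.6159|001⟩ - 0.5853i|010⟩ - 0.1892|011⟩ - 0.4923|100⟩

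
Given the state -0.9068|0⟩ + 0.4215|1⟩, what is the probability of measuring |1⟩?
0.1777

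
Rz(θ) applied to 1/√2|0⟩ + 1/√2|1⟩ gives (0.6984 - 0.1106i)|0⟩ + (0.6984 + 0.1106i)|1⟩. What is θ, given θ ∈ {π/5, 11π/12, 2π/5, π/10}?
π/10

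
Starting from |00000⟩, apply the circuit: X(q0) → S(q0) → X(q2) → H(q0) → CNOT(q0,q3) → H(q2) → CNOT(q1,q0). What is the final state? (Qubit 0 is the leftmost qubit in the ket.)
(1/2)i|00000⟩ - (1/2)i|00100⟩ - (1/2)i|10010⟩ + (1/2)i|10110⟩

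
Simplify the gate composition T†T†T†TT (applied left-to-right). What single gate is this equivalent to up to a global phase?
T†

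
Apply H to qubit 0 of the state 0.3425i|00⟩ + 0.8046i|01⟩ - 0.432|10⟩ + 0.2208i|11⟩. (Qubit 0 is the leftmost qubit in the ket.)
(-0.3055 + 0.2422i)|00⟩ + 0.7251i|01⟩ + (0.3055 + 0.2422i)|10⟩ + 0.4128i|11⟩

H on qubit 0 mixes each pair of kets that differ only in qubit 0: amplitudes (a, b) of (|…0…⟩, |…1…⟩) become ((a + b)/√2, (a − b)/√2). Kets absent from the input have amplitude 0.
(|00⟩, |10⟩): (a, b) = (0.3425i, -0.432) → ((-0.3055 + 0.2422i), (0.3055 + 0.2422i))
(|01⟩, |11⟩): (a, b) = (0.8046i, 0.2208i) → (0.7251i, 0.4128i)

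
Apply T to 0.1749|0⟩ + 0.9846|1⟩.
0.1749|0⟩ + (0.6962 + 0.6962i)|1⟩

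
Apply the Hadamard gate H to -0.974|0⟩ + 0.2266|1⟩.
-0.5285|0⟩ - 0.849|1⟩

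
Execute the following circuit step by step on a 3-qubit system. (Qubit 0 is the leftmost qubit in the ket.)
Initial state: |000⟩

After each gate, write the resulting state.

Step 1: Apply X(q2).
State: |001⟩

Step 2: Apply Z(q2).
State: -|001⟩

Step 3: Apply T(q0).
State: -|001⟩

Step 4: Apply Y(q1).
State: -i|011⟩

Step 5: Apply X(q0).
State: -i|111⟩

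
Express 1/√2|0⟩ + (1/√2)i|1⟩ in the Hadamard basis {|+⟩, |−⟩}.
(1/2 + (1/2)i)|+⟩ + (1/2 - (1/2)i)|−⟩

With |ψ⟩ = α|0⟩ + β|1⟩, the Hadamard-basis coefficients are ⟨+|ψ⟩ = (α + β)/√2 and ⟨−|ψ⟩ = (α − β)/√2.
Here α = 1/√2, β = (1/√2)i: (α + β)/√2 = (1/2 + (1/2)i), (α − β)/√2 = (1/2 - (1/2)i).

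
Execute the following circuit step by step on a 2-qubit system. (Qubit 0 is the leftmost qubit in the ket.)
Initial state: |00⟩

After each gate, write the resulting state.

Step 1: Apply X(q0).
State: |10⟩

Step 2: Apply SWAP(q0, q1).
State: |01⟩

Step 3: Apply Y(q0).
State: i|11⟩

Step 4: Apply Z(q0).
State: -i|11⟩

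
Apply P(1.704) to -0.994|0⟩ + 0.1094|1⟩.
-0.994|0⟩ + (-0.01453 + 0.1084i)|1⟩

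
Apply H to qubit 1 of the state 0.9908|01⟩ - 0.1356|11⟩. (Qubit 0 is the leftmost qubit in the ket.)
0.7006|00⟩ - 0.7006|01⟩ - 0.09588|10⟩ + 0.09588|11⟩

H on qubit 1 mixes each pair of kets that differ only in qubit 1: amplitudes (a, b) of (|…0…⟩, |…1…⟩) become ((a + b)/√2, (a − b)/√2). Kets absent from the input have amplitude 0.
(|00⟩, |01⟩): (a, b) = (0, 0.9908) → (0.7006, -0.7006)
(|10⟩, |11⟩): (a, b) = (0, -0.1356) → (-0.09588, 0.09588)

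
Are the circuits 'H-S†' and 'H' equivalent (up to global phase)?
No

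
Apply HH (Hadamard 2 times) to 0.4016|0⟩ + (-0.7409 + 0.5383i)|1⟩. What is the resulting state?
0.4016|0⟩ + (-0.7409 + 0.5383i)|1⟩

H² = I, so an even number of Hadamards cancels: H^2 = I and the state is unchanged.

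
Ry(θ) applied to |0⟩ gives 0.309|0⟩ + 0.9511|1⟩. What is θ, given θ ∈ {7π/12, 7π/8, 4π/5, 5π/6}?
4π/5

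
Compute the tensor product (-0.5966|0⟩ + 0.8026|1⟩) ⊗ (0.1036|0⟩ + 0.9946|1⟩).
-0.06181|00⟩ - 0.5934|01⟩ + 0.08315|10⟩ + 0.7983|11⟩

amp(|b₁b₂…⟩) = product of the factor amplitudes for bits b₁, b₂, …; only kets whose every factor amplitude is nonzero survive.
|00⟩: (-0.5966)(0.1036) = -0.06181
|01⟩: (-0.5966)(0.9946) = -0.5934
|10⟩: (0.8026)(0.1036) = 0.08315
|11⟩: (0.8026)(0.9946) = 0.7983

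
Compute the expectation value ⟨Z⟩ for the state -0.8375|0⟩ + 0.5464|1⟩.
0.4029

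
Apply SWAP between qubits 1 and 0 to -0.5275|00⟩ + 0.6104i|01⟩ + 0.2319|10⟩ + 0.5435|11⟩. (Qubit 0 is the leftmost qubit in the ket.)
-0.5275|00⟩ + 0.2319|01⟩ + 0.6104i|10⟩ + 0.5435|11⟩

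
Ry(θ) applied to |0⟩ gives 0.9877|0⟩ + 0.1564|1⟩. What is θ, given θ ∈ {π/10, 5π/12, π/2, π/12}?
π/10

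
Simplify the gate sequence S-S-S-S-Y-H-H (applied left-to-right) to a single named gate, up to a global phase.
Y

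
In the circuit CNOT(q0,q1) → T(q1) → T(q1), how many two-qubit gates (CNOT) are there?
1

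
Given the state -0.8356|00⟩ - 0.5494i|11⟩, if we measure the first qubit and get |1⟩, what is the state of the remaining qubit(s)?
-i|1⟩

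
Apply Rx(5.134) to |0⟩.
-0.8394|0⟩ - 0.5435i|1⟩

Rx(5.134) = [[cos(θ/2), −i·sin(θ/2)], [−i·sin(θ/2), cos(θ/2)]]; θ = 5.134, cos(θ/2) ≈ -0.839414, sin(θ/2) ≈ 0.543493.
With a = amp(|0⟩) = 1 and b = amp(|1⟩) = 0:
new amp(|0⟩) = (-0.839414)·a + (-0.543493i)·b = -0.8394
new amp(|1⟩) = (-0.543493i)·a + (-0.839414)·b = -0.5435i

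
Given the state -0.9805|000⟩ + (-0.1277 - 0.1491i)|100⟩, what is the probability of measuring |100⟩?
0.03854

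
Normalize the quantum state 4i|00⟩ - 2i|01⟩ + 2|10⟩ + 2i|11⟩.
0.7559i|00⟩ - (1/√7)i|01⟩ + 1/√7|10⟩ + (1/√7)i|11⟩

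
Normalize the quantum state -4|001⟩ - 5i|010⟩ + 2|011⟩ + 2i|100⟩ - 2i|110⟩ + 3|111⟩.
-0.508|001⟩ - 0.635i|010⟩ + 0.254|011⟩ + 0.254i|100⟩ - 0.254i|110⟩ + 0.381|111⟩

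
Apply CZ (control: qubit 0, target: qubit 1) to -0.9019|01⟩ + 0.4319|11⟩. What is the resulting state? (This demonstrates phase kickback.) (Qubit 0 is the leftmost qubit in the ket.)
-0.9019|01⟩ - 0.4319|11⟩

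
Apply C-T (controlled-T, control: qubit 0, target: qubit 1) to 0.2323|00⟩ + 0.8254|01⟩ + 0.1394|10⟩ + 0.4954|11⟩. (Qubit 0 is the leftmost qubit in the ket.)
0.2323|00⟩ + 0.8254|01⟩ + 0.1394|10⟩ + (0.3503 + 0.3503i)|11⟩

C-T leaves the control-|0⟩ kets |00⟩, |01⟩ unchanged and applies T to qubit 1 on the control-|1⟩ pair (|10⟩, |11⟩).
T = [[1, 0], [0, (1/√2 + (1/√2)i)]].
With a = amp(|10⟩) = 0.1394 and b = amp(|11⟩) = 0.4954:
new amp(|10⟩) = (1)·a = 0.1394
new amp(|11⟩) = (1/√2 + (1/√2)i)·b = (0.3503 + 0.3503i)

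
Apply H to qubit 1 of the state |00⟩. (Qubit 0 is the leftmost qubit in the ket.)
1/√2|00⟩ + 1/√2|01⟩

H on qubit 1 mixes each pair of kets that differ only in qubit 1: amplitudes (a, b) of (|…0…⟩, |…1…⟩) become ((a + b)/√2, (a − b)/√2). Kets absent from the input have amplitude 0.
(|00⟩, |01⟩): (a, b) = (1, 0) → (1/√2, 1/√2)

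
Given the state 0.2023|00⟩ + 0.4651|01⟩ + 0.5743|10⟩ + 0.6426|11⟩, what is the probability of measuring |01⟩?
0.2163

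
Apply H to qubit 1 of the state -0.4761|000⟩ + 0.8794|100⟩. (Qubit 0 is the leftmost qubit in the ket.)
-0.3367|000⟩ - 0.3367|010⟩ + 0.6218|100⟩ + 0.6218|110⟩

H on qubit 1 mixes each pair of kets that differ only in qubit 1: amplitudes (a, b) of (|…0…⟩, |…1…⟩) become ((a + b)/√2, (a − b)/√2). Kets absent from the input have amplitude 0.
(|000⟩, |010⟩): (a, b) = (-0.4761, 0) → (-0.3367, -0.3367)
(|100⟩, |110⟩): (a, b) = (0.8794, 0) → (0.6218, 0.6218)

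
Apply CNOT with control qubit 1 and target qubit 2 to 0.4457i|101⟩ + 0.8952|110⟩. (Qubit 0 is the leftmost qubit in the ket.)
0.4457i|101⟩ + 0.8952|111⟩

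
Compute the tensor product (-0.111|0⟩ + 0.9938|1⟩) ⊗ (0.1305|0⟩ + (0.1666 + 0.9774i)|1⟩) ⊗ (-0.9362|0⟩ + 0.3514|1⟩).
0.01356|000⟩ - 0.00509|001⟩ + (0.01731 + 0.1016i)|010⟩ + (-0.006498 - 0.03812i)|011⟩ - 0.1214|100⟩ + 0.04557|101⟩ + (-0.155 - 0.9094i)|110⟩ + (0.05818 + 0.3413i)|111⟩

amp(|b₁b₂…⟩) = product of the factor amplitudes for bits b₁, b₂, …; only kets whose every factor amplitude is nonzero survive.
|000⟩: (-0.111)(0.1305)(-0.9362) = 0.01356
|001⟩: (-0.111)(0.1305)(0.3514) = -0.00509
|010⟩: (-0.111)(0.1666 + 0.9774i)(-0.9362) = (0.01731 + 0.1016i)
|011⟩: (-0.111)(0.1666 + 0.9774i)(0.3514) = (-0.006498 - 0.03812i)
|100⟩: (0.9938)(0.1305)(-0.9362) = -0.1214
|101⟩: (0.9938)(0.1305)(0.3514) = 0.04557
|110⟩: (0.9938)(0.1666 + 0.9774i)(-0.9362) = (-0.155 - 0.9094i)
|111⟩: (0.9938)(0.1666 + 0.9774i)(0.3514) = (0.05818 + 0.3413i)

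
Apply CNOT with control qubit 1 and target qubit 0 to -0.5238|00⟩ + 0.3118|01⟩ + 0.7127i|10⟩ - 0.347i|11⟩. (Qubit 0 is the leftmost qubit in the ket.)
-0.5238|00⟩ - 0.347i|01⟩ + 0.7127i|10⟩ + 0.3118|11⟩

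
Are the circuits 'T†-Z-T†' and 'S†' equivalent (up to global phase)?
No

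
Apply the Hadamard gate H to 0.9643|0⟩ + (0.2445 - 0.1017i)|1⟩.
(0.8548 - 0.07191i)|0⟩ + (0.509 + 0.07191i)|1⟩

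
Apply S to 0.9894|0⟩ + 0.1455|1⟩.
0.9894|0⟩ + 0.1455i|1⟩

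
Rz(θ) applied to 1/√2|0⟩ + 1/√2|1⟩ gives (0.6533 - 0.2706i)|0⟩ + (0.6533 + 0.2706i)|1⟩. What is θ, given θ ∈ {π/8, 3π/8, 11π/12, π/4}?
π/4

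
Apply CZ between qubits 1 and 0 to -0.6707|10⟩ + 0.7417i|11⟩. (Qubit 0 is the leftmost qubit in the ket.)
-0.6707|10⟩ - 0.7417i|11⟩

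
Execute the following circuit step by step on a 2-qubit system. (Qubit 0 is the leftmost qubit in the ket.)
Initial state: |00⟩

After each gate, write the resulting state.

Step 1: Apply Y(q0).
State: i|10⟩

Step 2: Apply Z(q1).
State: i|10⟩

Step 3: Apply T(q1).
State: i|10⟩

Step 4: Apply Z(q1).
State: i|10⟩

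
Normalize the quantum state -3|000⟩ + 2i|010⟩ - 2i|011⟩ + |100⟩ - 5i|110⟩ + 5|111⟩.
-0.3638|000⟩ + 0.2425i|010⟩ - 0.2425i|011⟩ + 0.1213|100⟩ - 0.6063i|110⟩ + 0.6063|111⟩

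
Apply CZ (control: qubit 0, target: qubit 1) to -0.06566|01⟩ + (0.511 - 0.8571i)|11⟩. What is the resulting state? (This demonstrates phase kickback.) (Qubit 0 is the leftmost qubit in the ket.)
-0.06566|01⟩ + (-0.511 + 0.8571i)|11⟩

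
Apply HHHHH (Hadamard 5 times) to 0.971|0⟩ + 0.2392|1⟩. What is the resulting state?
0.8557|0⟩ + 0.5175|1⟩

H² = I, so H^5 = H: a single Hadamard. With (a, b) = (0.971, 0.2392), H gives ((a + b)/√2, (a − b)/√2) = (0.8557, 0.5175).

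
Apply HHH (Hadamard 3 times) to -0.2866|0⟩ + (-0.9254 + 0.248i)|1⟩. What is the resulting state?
(-0.857 + 0.1754i)|0⟩ + (0.4517 - 0.1754i)|1⟩

H² = I, so H^3 = H: a single Hadamard. With (a, b) = (-0.2866, (-0.9254 + 0.248i)), H gives ((a + b)/√2, (a − b)/√2) = ((-0.857 + 0.1754i), (0.4517 - 0.1754i)).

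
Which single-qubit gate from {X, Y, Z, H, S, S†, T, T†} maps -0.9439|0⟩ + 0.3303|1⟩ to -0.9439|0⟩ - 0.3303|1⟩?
Z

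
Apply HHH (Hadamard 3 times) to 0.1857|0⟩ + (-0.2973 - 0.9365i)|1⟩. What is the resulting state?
(-0.07891 - 0.6622i)|0⟩ + (0.3415 + 0.6622i)|1⟩

H² = I, so H^3 = H: a single Hadamard. With (a, b) = (0.1857, (-0.2973 - 0.9365i)), H gives ((a + b)/√2, (a − b)/√2) = ((-0.07891 - 0.6622i), (0.3415 + 0.6622i)).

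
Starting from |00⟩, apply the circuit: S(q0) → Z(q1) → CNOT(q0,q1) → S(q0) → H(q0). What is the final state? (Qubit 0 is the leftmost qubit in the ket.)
1/√2|00⟩ + 1/√2|10⟩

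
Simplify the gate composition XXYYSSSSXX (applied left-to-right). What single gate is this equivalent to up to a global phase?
I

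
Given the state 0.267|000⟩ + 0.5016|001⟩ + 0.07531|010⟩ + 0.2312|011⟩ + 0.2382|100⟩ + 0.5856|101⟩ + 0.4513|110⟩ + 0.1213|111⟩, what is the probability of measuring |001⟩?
0.2516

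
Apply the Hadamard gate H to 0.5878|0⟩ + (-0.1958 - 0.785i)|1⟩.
(0.2772 - 0.5551i)|0⟩ + (0.5541 + 0.5551i)|1⟩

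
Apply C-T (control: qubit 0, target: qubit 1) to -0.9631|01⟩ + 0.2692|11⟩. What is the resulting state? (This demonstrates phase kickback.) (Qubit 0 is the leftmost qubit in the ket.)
-0.9631|01⟩ + (0.1904 + 0.1904i)|11⟩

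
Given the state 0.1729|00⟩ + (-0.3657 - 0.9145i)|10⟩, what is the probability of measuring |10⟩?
0.97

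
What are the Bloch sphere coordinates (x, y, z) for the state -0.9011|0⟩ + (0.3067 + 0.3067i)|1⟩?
(-0.5527, -0.5527, 0.6239)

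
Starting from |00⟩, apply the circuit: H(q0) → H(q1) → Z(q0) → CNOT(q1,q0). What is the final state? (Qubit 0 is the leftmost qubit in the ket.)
1/2|00⟩ - 1/2|01⟩ - 1/2|10⟩ + 1/2|11⟩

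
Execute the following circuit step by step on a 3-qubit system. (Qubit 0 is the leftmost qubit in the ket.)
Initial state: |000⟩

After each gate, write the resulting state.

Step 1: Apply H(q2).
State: 1/√2|000⟩ + 1/√2|001⟩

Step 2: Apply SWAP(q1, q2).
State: 1/√2|000⟩ + 1/√2|010⟩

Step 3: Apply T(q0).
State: 1/√2|000⟩ + 1/√2|010⟩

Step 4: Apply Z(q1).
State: 1/√2|000⟩ - 1/√2|010⟩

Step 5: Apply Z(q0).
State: 1/√2|000⟩ - 1/√2|010⟩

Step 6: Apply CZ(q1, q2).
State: 1/√2|000⟩ - 1/√2|010⟩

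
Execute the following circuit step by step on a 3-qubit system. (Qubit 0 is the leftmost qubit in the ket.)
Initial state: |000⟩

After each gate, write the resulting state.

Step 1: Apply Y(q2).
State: i|001⟩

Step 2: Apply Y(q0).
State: -|101⟩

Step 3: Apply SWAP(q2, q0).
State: -|101⟩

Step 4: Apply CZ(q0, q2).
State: |101⟩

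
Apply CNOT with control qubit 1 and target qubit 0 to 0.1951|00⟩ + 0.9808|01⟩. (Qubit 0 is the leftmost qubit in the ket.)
0.1951|00⟩ + 0.9808|11⟩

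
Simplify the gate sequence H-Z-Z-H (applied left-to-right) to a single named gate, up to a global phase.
I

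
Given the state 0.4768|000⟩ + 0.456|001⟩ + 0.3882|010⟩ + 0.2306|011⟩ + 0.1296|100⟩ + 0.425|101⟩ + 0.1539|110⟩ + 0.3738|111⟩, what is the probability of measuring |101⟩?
0.1806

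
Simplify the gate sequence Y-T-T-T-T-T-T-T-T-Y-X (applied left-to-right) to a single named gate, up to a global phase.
X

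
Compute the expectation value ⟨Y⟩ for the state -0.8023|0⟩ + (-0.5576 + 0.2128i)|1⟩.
-0.3415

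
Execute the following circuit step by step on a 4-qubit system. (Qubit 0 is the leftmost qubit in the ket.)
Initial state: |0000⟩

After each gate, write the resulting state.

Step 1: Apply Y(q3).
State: i|0001⟩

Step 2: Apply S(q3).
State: -|0001⟩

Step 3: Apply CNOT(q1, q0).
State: -|0001⟩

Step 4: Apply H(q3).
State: -1/√2|0000⟩ + 1/√2|0001⟩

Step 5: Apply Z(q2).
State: -1/√2|0000⟩ + 1/√2|0001⟩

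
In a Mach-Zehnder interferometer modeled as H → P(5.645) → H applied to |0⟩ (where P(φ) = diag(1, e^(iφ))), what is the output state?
(0.9016 - 0.2979i)|0⟩ + (0.09841 + 0.2979i)|1⟩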